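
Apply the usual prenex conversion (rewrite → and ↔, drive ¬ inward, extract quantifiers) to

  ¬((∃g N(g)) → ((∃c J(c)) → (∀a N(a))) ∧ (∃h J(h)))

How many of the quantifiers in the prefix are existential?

Eliminate → and ↔ using ¬ and ∨.
  ¬(¬(∃g N(g)) ∨ (¬(∃c J(c)) ∨ (∀a N(a))) ∧ (∃h J(h)))
Move each ¬ inward, flipping quantifiers it crosses:
  (∃g N(g)) ∧ ((∃c J(c)) ∧ (∃a ¬N(a)) ∨ (∀h ¬J(h)))
Finally move all quantifiers to the prefix:
  ∃g ∃c ∃a ∀h (N(g) ∧ (J(c) ∧ ¬N(a) ∨ ¬J(h)))
The prefix is ∃g ∃c ∃a ∀h: 1 universal, 3 existential.

3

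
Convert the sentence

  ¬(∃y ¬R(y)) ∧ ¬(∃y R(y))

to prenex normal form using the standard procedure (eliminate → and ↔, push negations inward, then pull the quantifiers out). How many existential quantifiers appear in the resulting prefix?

Push ¬ through the quantifiers and connectives to reach negation normal form:
  (∀y R(y)) ∧ (∀y ¬R(y))
Standardize variables apart so no two quantifiers bind the same name: y↦s.
  (∀y R(y)) ∧ (∀s ¬R(s))
Finally move all quantifiers to the prefix:
  ∀y ∀s (R(y) ∧ ¬R(s))
The prefix is ∀y ∀s: 2 universal, 0 existential.

0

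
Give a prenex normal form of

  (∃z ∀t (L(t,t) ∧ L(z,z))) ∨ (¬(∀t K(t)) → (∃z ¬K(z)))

Rewrite implications/biconditionals: A → B as ¬A ∨ B.
  (∃z ∀t (L(t,t) ∧ L(z,z))) ∨ ¬¬(∀t K(t)) ∨ (∃z ¬K(z))
Move each ¬ inward, flipping quantifiers it crosses:
  (∃z ∀t (L(t,t) ∧ L(z,z))) ∨ (∀t K(t)) ∨ (∃z ¬K(z))
Give each quantifier a distinct variable: t↦v1, z↦v.
  (∃z ∀t (L(t,t) ∧ L(z,z))) ∨ (∀v1 K(v1)) ∨ (∃v ¬K(v))
Extract every quantifier outward, since the variables are now distinct and don't occur free across branches:
  ∃z ∀t ∀v1 ∃v (L(t,t) ∧ L(z,z) ∨ K(v1) ∨ ¬K(v))

∃z ∀t ∀v1 ∃v (L(t,t) ∧ L(z,z) ∨ K(v1) ∨ ¬K(v))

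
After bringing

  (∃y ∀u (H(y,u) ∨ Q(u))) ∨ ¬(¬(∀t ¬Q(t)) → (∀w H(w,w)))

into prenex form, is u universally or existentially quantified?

First replace A → B with ¬A ∨ B.
  (∃y ∀u (H(y,u) ∨ Q(u))) ∨ ¬(¬¬(∀t ¬Q(t)) ∨ (∀w H(w,w)))
Push ¬ through the quantifiers and connectives to reach negation normal form:
  (∃y ∀u (H(y,u) ∨ Q(u))) ∨ (∃t Q(t)) ∧ (∃w ¬H(w,w))
All bound variables are already distinct, so no renaming is needed.
Extract every quantifier outward, since the variables are now distinct and don't occur free across branches:
  ∃y ∀u ∃t ∃w (H(y,u) ∨ Q(u) ∨ Q(t) ∧ ¬H(w,w))
The quantifier ∀u sits under an even number of negations (counting the antecedent side of each →), so it remains universal.

universal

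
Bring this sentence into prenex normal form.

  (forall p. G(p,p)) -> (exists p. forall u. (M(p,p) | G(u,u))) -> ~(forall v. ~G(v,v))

exists p. forall x1. exists u. exists v. (~G(p,p) | ~M(x1,x1) & ~G(u,u) | G(v,v))

Eliminate → and ↔ using ¬ and ∨.
  ~(forall p. G(p,p)) | ~(exists p. forall u. (M(p,p) | G(u,u))) | ~(forall v. ~G(v,v))
Push ¬ through the quantifiers and connectives to reach negation normal form:
  (exists p. ~G(p,p)) | (forall p. exists u. (~M(p,p) & ~G(u,u))) | (exists v. G(v,v))
Standardize variables apart so no two quantifiers bind the same name: p↦x1.
  (exists p. ~G(p,p)) | (forall x1. exists u. (~M(x1,x1) & ~G(u,u))) | (exists v. G(v,v))
Finally move all quantifiers to the prefix:
  exists p. forall x1. exists u. exists v. (~G(p,p) | ~M(x1,x1) & ~G(u,u) | G(v,v))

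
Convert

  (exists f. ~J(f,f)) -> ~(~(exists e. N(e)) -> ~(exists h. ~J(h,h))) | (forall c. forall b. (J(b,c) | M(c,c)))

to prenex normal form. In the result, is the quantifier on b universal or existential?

universal

Rewrite implications/biconditionals: A → B as ¬A ∨ B.
  ~(exists f. ~J(f,f)) | ~(~~(exists e. N(e)) | ~(exists h. ~J(h,h))) | (forall c. forall b. (J(b,c) | M(c,c)))
Push ¬ through the quantifiers and connectives to reach negation normal form:
  (forall f. J(f,f)) | (forall e. ~N(e)) & (exists h. ~J(h,h)) | (forall c. forall b. (J(b,c) | M(c,c)))
Pull the quantifiers to the front (each side's bound variable is not free in the other side):
  forall f. forall e. exists h. forall c. forall b. (J(f,f) | ~N(e) & ~J(h,h) | J(b,c) | M(c,c))
The quantifier forall b sits under an even number of negations (counting the antecedent side of each →), so it remains universal.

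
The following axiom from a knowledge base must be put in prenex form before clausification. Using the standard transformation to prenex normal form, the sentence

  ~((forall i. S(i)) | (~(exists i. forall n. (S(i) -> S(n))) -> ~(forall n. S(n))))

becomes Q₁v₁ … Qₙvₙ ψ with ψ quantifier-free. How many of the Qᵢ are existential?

2

Eliminate → and ↔ using ¬ and ∨.
  ~((forall i. S(i)) | ~~(exists i. forall n. (~S(i) | S(n))) | ~(forall n. S(n)))
Move each ¬ inward, flipping quantifiers it crosses:
  (exists i. ~S(i)) & (forall i. exists n. (S(i) & ~S(n))) & (forall n. S(n))
Standardize variables apart so no two quantifiers bind the same name: i↦v1, n↦x.
  (exists i. ~S(i)) & (forall v1. exists n. (S(v1) & ~S(n))) & (forall x. S(x))
Pull the quantifiers to the front (each side's bound variable is not free in the other side):
  exists i. forall v1. exists n. forall x. (~S(i) & S(v1) & ~S(n) & S(x))
The prefix is exists i forall v1 exists n forall x: 2 universal, 2 existential.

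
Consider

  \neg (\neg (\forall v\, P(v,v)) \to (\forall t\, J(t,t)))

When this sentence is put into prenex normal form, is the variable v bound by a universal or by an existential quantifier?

existential

Rewrite implications/biconditionals: A → B as ¬A ∨ B.
  \neg (\neg \neg (\forall v\, P(v,v)) \lor (\forall t\, J(t,t)))
Push ¬ through the quantifiers and connectives to reach negation normal form:
  (\exists v\, \neg P(v,v)) \land (\exists t\, \neg J(t,t))
Extract every quantifier outward, since the variables are now distinct and don't occur free across branches:
  \exists v\, \exists t\, (\neg P(v,v) \land \neg J(t,t))
The quantifier \forall v sits under an odd number of negations (counting the antecedent side of each →), so it flips to \exists v.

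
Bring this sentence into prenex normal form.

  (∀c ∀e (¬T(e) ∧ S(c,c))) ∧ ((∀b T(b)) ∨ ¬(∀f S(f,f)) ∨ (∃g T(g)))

Drive negations inward (¬∀x A ≡ ∃x ¬A, ¬∃x A ≡ ∀x ¬A, De Morgan for ∧/∨):
  (∀c ∀e (¬T(e) ∧ S(c,c))) ∧ ((∀b T(b)) ∨ (∃f ¬S(f,f)) ∨ (∃g T(g)))
All bound variables are already distinct, so no renaming is needed.
Extract every quantifier outward, since the variables are now distinct and don't occur free across branches:
  ∀c ∀e ∀b ∃f ∃g (¬T(e) ∧ S(c,c) ∧ (T(b) ∨ ¬S(f,f) ∨ T(g)))

∀c ∀e ∀b ∃f ∃g (¬T(e) ∧ S(c,c) ∧ (T(b) ∨ ¬S(f,f) ∨ T(g)))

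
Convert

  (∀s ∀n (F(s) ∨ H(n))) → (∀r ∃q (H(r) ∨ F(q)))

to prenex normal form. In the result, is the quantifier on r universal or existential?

Eliminate → and ↔ using ¬ and ∨.
  ¬(∀s ∀n (F(s) ∨ H(n))) ∨ (∀r ∃q (H(r) ∨ F(q)))
Drive negations inward (¬∀x A ≡ ∃x ¬A, ¬∃x A ≡ ∀x ¬A, De Morgan for ∧/∨):
  (∃s ∃n (¬F(s) ∧ ¬H(n))) ∨ (∀r ∃q (H(r) ∨ F(q)))
Extract every quantifier outward, since the variables are now distinct and don't occur free across branches:
  ∃s ∃n ∀r ∃q (¬F(s) ∧ ¬H(n) ∨ H(r) ∨ F(q))
The quantifier ∀r sits under an even number of negations (counting the antecedent side of each →), so it remains universal.

universal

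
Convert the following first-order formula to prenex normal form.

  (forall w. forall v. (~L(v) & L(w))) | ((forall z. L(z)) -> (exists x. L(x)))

Eliminate → and ↔ using ¬ and ∨.
  (forall w. forall v. (~L(v) & L(w))) | ~(forall z. L(z)) | (exists x. L(x))
Drive negations inward (¬∀x A ≡ ∃x ¬A, ¬∃x A ≡ ∀x ¬A, De Morgan for ∧/∨):
  (forall w. forall v. (~L(v) & L(w))) | (exists z. ~L(z)) | (exists x. L(x))
Pull the quantifiers to the front (each side's bound variable is not free in the other side):
  forall w. forall v. exists z. exists x. (~L(v) & L(w) | ~L(z) | L(x))

forall w. forall v. exists z. exists x. (~L(v) & L(w) | ~L(z) | L(x))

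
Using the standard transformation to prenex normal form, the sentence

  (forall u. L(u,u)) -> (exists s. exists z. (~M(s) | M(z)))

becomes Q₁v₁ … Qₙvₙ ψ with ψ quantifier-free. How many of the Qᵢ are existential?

3

First replace A → B with ¬A ∨ B.
  ~(forall u. L(u,u)) | (exists s. exists z. (~M(s) | M(z)))
Move each ¬ inward, flipping quantifiers it crosses:
  (exists u. ~L(u,u)) | (exists s. exists z. (~M(s) | M(z)))
All bound variables are already distinct, so no renaming is needed.
Finally move all quantifiers to the prefix:
  exists u. exists s. exists z. (~L(u,u) | ~M(s) | M(z))
The prefix is exists u exists s exists z: 0 universal, 3 existential.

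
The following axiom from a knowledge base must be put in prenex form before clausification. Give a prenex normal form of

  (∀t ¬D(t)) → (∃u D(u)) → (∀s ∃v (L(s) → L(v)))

∃t ∀u ∀s ∃v (D(t) ∨ ¬D(u) ∨ ¬L(s) ∨ L(v))

First replace A → B with ¬A ∨ B.
  ¬(∀t ¬D(t)) ∨ ¬(∃u D(u)) ∨ (∀s ∃v (¬L(s) ∨ L(v)))
Move each ¬ inward, flipping quantifiers it crosses:
  (∃t D(t)) ∨ (∀u ¬D(u)) ∨ (∀s ∃v (¬L(s) ∨ L(v)))
Pull the quantifiers to the front (each side's bound variable is not free in the other side):
  ∃t ∀u ∀s ∃v (D(t) ∨ ¬D(u) ∨ ¬L(s) ∨ L(v))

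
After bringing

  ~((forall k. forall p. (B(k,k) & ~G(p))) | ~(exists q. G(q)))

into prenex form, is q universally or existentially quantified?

Move each ¬ inward, flipping quantifiers it crosses:
  (exists k. exists p. (~B(k,k) | G(p))) & (exists q. G(q))
Extract every quantifier outward, since the variables are now distinct and don't occur free across branches:
  exists k. exists p. exists q. ((~B(k,k) | G(p)) & G(q))
The quantifier exists q sits under an even number of negations, so it remains existential.

existential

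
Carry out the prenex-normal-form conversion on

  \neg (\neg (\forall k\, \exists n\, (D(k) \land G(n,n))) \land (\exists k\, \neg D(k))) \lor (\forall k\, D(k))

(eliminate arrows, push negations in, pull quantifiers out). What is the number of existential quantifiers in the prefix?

1

Push ¬ through the quantifiers and connectives to reach negation normal form:
  (\forall k\, \exists n\, (D(k) \land G(n,n))) \lor (\forall k\, D(k)) \lor (\forall k\, D(k))
Rename bound variables to avoid capture: k↦y1, k↦a.
  (\forall k\, \exists n\, (D(k) \land G(n,n))) \lor (\forall y1\, D(y1)) \lor (\forall a\, D(a))
Extract every quantifier outward, since the variables are now distinct and don't occur free across branches:
  \forall k\, \exists n\, \forall y1\, \forall a\, (D(k) \land G(n,n) \lor D(y1) \lor D(a))
The prefix is \forall k \exists n \forall y1 \forall a: 3 universal, 1 existential.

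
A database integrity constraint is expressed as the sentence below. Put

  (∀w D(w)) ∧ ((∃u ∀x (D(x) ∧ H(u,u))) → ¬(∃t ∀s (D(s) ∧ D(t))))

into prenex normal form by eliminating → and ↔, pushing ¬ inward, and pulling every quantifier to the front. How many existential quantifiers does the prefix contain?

Eliminate → and ↔ using ¬ and ∨.
  (∀w D(w)) ∧ (¬(∃u ∀x (D(x) ∧ H(u,u))) ∨ ¬(∃t ∀s (D(s) ∧ D(t))))
Push ¬ through the quantifiers and connectives to reach negation normal form:
  (∀w D(w)) ∧ ((∀u ∃x (¬D(x) ∨ ¬H(u,u))) ∨ (∀t ∃s (¬D(s) ∨ ¬D(t))))
Pull the quantifiers to the front (each side's bound variable is not free in the other side):
  ∀w ∀u ∃x ∀t ∃s (D(w) ∧ (¬D(x) ∨ ¬H(u,u) ∨ ¬D(s) ∨ ¬D(t)))
The prefix is ∀w ∀u ∃x ∀t ∃s: 3 universal, 2 existential.

2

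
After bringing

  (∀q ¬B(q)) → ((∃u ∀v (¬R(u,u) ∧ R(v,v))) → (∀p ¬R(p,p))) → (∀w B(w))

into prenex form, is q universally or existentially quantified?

existential

First replace A → B with ¬A ∨ B.
  ¬(∀q ¬B(q)) ∨ ¬(¬(∃u ∀v (¬R(u,u) ∧ R(v,v))) ∨ (∀p ¬R(p,p))) ∨ (∀w B(w))
Move each ¬ inward, flipping quantifiers it crosses:
  (∃q B(q)) ∨ (∃u ∀v (¬R(u,u) ∧ R(v,v))) ∧ (∃p R(p,p)) ∨ (∀w B(w))
All bound variables are already distinct, so no renaming is needed.
Finally move all quantifiers to the prefix:
  ∃q ∃u ∀v ∃p ∀w (B(q) ∨ ¬R(u,u) ∧ R(v,v) ∧ R(p,p) ∨ B(w))
The quantifier ∀q sits under an odd number of negations (counting the antecedent side of each →), so it flips to ∃q.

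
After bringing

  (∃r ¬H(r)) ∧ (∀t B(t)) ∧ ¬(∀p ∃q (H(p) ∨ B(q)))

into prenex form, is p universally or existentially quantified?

existential

Move each ¬ inward, flipping quantifiers it crosses:
  (∃r ¬H(r)) ∧ (∀t B(t)) ∧ (∃p ∀q (¬H(p) ∧ ¬B(q)))
All bound variables are already distinct, so no renaming is needed.
Finally move all quantifiers to the prefix:
  ∃r ∀t ∃p ∀q (¬H(r) ∧ B(t) ∧ ¬H(p) ∧ ¬B(q))
The quantifier ∀p sits under an odd number of negations, so it flips to ∃p.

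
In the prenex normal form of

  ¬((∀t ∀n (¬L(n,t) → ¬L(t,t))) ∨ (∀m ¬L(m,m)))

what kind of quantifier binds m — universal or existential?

existential

First replace A → B with ¬A ∨ B.
  ¬((∀t ∀n (¬¬L(n,t) ∨ ¬L(t,t))) ∨ (∀m ¬L(m,m)))
Push ¬ through the quantifiers and connectives to reach negation normal form:
  (∃t ∃n (¬L(n,t) ∧ L(t,t))) ∧ (∃m L(m,m))
All bound variables are already distinct, so no renaming is needed.
Finally move all quantifiers to the prefix:
  ∃t ∃n ∃m (¬L(n,t) ∧ L(t,t) ∧ L(m,m))
The quantifier ∀m sits under an odd number of negations (counting the antecedent side of each →), so it flips to ∃m.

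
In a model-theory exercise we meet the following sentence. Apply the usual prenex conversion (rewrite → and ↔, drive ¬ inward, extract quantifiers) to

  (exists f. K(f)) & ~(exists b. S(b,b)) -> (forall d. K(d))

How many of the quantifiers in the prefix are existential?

1

Eliminate → and ↔ using ¬ and ∨.
  ~((exists f. K(f)) & ~(exists b. S(b,b))) | (forall d. K(d))
Move each ¬ inward, flipping quantifiers it crosses:
  (forall f. ~K(f)) | (exists b. S(b,b)) | (forall d. K(d))
All bound variables are already distinct, so no renaming is needed.
Extract every quantifier outward, since the variables are now distinct and don't occur free across branches:
  forall f. exists b. forall d. (~K(f) | S(b,b) | K(d))
The prefix is forall f exists b forall d: 2 universal, 1 existential.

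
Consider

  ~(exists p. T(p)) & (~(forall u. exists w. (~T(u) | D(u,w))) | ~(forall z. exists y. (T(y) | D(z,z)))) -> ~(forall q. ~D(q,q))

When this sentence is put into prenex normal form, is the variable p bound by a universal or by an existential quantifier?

existential

First replace A → B with ¬A ∨ B.
  ~(~(exists p. T(p)) & (~(forall u. exists w. (~T(u) | D(u,w))) | ~(forall z. exists y. (T(y) | D(z,z))))) | ~(forall q. ~D(q,q))
Drive negations inward (¬∀x A ≡ ∃x ¬A, ¬∃x A ≡ ∀x ¬A, De Morgan for ∧/∨):
  (exists p. T(p)) | (forall u. exists w. (~T(u) | D(u,w))) & (forall z. exists y. (T(y) | D(z,z))) | (exists q. D(q,q))
All bound variables are already distinct, so no renaming is needed.
Pull the quantifiers to the front (each side's bound variable is not free in the other side):
  exists p. forall u. exists w. forall z. exists y. exists q. (T(p) | (~T(u) | D(u,w)) & (T(y) | D(z,z)) | D(q,q))
The quantifier exists p sits under an even number of negations (counting the antecedent side of each →), so it remains existential.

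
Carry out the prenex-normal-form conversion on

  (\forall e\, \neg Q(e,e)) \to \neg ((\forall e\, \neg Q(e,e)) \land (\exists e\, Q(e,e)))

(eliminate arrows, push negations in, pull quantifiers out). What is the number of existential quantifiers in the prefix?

First replace A → B with ¬A ∨ B.
  \neg (\forall e\, \neg Q(e,e)) \lor \neg ((\forall e\, \neg Q(e,e)) \land (\exists e\, Q(e,e)))
Move each ¬ inward, flipping quantifiers it crosses:
  (\exists e\, Q(e,e)) \lor (\exists e\, Q(e,e)) \lor (\forall e\, \neg Q(e,e))
Standardize variables apart so no two quantifiers bind the same name: e↦u, e↦x1.
  (\exists e\, Q(e,e)) \lor (\exists u\, Q(u,u)) \lor (\forall x1\, \neg Q(x1,x1))
Pull the quantifiers to the front (each side's bound variable is not free in the other side):
  \exists e\, \exists u\, \forall x1\, (Q(e,e) \lor Q(u,u) \lor \neg Q(x1,x1))
The prefix is \exists e \exists u \forall x1: 1 universal, 2 existential.

2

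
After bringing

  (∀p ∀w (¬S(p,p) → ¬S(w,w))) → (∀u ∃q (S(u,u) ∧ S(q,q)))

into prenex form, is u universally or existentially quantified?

First replace A → B with ¬A ∨ B.
  ¬(∀p ∀w (¬¬S(p,p) ∨ ¬S(w,w))) ∨ (∀u ∃q (S(u,u) ∧ S(q,q)))
Drive negations inward (¬∀x A ≡ ∃x ¬A, ¬∃x A ≡ ∀x ¬A, De Morgan for ∧/∨):
  (∃p ∃w (¬S(p,p) ∧ S(w,w))) ∨ (∀u ∃q (S(u,u) ∧ S(q,q)))
All bound variables are already distinct, so no renaming is needed.
Pull the quantifiers to the front (each side's bound variable is not free in the other side):
  ∃p ∃w ∀u ∃q (¬S(p,p) ∧ S(w,w) ∨ S(u,u) ∧ S(q,q))
The quantifier ∀u sits under an even number of negations (counting the antecedent side of each →), so it remains universal.

universal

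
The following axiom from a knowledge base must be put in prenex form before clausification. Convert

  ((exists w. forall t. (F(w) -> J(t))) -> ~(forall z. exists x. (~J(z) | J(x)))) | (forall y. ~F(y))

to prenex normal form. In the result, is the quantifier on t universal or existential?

existential

First replace A → B with ¬A ∨ B.
  ~(exists w. forall t. (~F(w) | J(t))) | ~(forall z. exists x. (~J(z) | J(x))) | (forall y. ~F(y))
Move each ¬ inward, flipping quantifiers it crosses:
  (forall w. exists t. (F(w) & ~J(t))) | (exists z. forall x. (J(z) & ~J(x))) | (forall y. ~F(y))
All bound variables are already distinct, so no renaming is needed.
Finally move all quantifiers to the prefix:
  forall w. exists t. exists z. forall x. forall y. (F(w) & ~J(t) | J(z) & ~J(x) | ~F(y))
The quantifier forall t sits under an odd number of negations (counting the antecedent side of each →), so it flips to exists t.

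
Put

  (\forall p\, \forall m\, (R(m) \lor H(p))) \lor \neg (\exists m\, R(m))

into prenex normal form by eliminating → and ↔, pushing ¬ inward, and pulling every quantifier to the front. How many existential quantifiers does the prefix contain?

Drive negations inward (¬∀x A ≡ ∃x ¬A, ¬∃x A ≡ ∀x ¬A, De Morgan for ∧/∨):
  (\forall p\, \forall m\, (R(m) \lor H(p))) \lor (\forall m\, \neg R(m))
Rename bound variables to avoid capture: m↦y.
  (\forall p\, \forall m\, (R(m) \lor H(p))) \lor (\forall y\, \neg R(y))
Pull the quantifiers to the front (each side's bound variable is not free in the other side):
  \forall p\, \forall m\, \forall y\, (R(m) \lor H(p) \lor \neg R(y))
The prefix is \forall p \forall m \forall y: 3 universal, 0 existential.

0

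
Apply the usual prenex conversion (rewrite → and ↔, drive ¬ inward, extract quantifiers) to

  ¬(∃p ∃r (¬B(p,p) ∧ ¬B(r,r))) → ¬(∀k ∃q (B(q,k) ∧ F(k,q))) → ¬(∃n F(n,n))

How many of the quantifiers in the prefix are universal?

2

First replace A → B with ¬A ∨ B.
  ¬¬(∃p ∃r (¬B(p,p) ∧ ¬B(r,r))) ∨ ¬¬(∀k ∃q (B(q,k) ∧ F(k,q))) ∨ ¬(∃n F(n,n))
Drive negations inward (¬∀x A ≡ ∃x ¬A, ¬∃x A ≡ ∀x ¬A, De Morgan for ∧/∨):
  (∃p ∃r (¬B(p,p) ∧ ¬B(r,r))) ∨ (∀k ∃q (B(q,k) ∧ F(k,q))) ∨ (∀n ¬F(n,n))
Extract every quantifier outward, since the variables are now distinct and don't occur free across branches:
  ∃p ∃r ∀k ∃q ∀n (¬B(p,p) ∧ ¬B(r,r) ∨ B(q,k) ∧ F(k,q) ∨ ¬F(n,n))
The prefix is ∃p ∃r ∀k ∃q ∀n: 2 universal, 3 existential.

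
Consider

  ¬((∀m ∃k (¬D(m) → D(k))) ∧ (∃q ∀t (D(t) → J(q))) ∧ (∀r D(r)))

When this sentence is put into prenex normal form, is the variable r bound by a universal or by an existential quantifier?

existential

First replace A → B with ¬A ∨ B.
  ¬((∀m ∃k (¬¬D(m) ∨ D(k))) ∧ (∃q ∀t (¬D(t) ∨ J(q))) ∧ (∀r D(r)))
Move each ¬ inward, flipping quantifiers it crosses:
  (∃m ∀k (¬D(m) ∧ ¬D(k))) ∨ (∀q ∃t (D(t) ∧ ¬J(q))) ∨ (∃r ¬D(r))
Pull the quantifiers to the front (each side's bound variable is not free in the other side):
  ∃m ∀k ∀q ∃t ∃r (¬D(m) ∧ ¬D(k) ∨ D(t) ∧ ¬J(q) ∨ ¬D(r))
The quantifier ∀r sits under an odd number of negations (counting the antecedent side of each →), so it flips to ∃r.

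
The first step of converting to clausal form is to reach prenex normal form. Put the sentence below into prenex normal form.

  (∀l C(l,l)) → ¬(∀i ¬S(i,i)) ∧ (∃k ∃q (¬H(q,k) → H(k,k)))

∃l ∃i ∃k ∃q (¬C(l,l) ∨ S(i,i) ∧ (H(q,k) ∨ H(k,k)))

Eliminate → and ↔ using ¬ and ∨.
  ¬(∀l C(l,l)) ∨ ¬(∀i ¬S(i,i)) ∧ (∃k ∃q (¬¬H(q,k) ∨ H(k,k)))
Drive negations inward (¬∀x A ≡ ∃x ¬A, ¬∃x A ≡ ∀x ¬A, De Morgan for ∧/∨):
  (∃l ¬C(l,l)) ∨ (∃i S(i,i)) ∧ (∃k ∃q (H(q,k) ∨ H(k,k)))
All bound variables are already distinct, so no renaming is needed.
Finally move all quantifiers to the prefix:
  ∃l ∃i ∃k ∃q (¬C(l,l) ∨ S(i,i) ∧ (H(q,k) ∨ H(k,k)))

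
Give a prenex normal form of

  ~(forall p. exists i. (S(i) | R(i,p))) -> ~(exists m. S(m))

Rewrite implications/biconditionals: A → B as ¬A ∨ B.
  ~~(forall p. exists i. (S(i) | R(i,p))) | ~(exists m. S(m))
Drive negations inward (¬∀x A ≡ ∃x ¬A, ¬∃x A ≡ ∀x ¬A, De Morgan for ∧/∨):
  (forall p. exists i. (S(i) | R(i,p))) | (forall m. ~S(m))
All bound variables are already distinct, so no renaming is needed.
Pull the quantifiers to the front (each side's bound variable is not free in the other side):
  forall p. exists i. forall m. (S(i) | R(i,p) | ~S(m))

forall p. exists i. forall m. (S(i) | R(i,p) | ~S(m))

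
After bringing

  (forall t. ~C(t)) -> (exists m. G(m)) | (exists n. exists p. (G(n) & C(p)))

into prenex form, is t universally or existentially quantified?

Eliminate → and ↔ using ¬ and ∨.
  ~(forall t. ~C(t)) | (exists m. G(m)) | (exists n. exists p. (G(n) & C(p)))
Push ¬ through the quantifiers and connectives to reach negation normal form:
  (exists t. C(t)) | (exists m. G(m)) | (exists n. exists p. (G(n) & C(p)))
Extract every quantifier outward, since the variables are now distinct and don't occur free across branches:
  exists t. exists m. exists n. exists p. (C(t) | G(m) | G(n) & C(p))
The quantifier forall t sits under an odd number of negations (counting the antecedent side of each →), so it flips to exists t.

existential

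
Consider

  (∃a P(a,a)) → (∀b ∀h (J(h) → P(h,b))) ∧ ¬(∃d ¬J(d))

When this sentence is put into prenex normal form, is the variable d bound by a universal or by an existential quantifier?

Rewrite implications/biconditionals: A → B as ¬A ∨ B.
  ¬(∃a P(a,a)) ∨ (∀b ∀h (¬J(h) ∨ P(h,b))) ∧ ¬(∃d ¬J(d))
Push ¬ through the quantifiers and connectives to reach negation normal form:
  (∀a ¬P(a,a)) ∨ (∀b ∀h (¬J(h) ∨ P(h,b))) ∧ (∀d J(d))
Pull the quantifiers to the front (each side's bound variable is not free in the other side):
  ∀a ∀b ∀h ∀d (¬P(a,a) ∨ (¬J(h) ∨ P(h,b)) ∧ J(d))
The quantifier ∃d sits under an odd number of negations (counting the antecedent side of each →), so it flips to ∀d.

universal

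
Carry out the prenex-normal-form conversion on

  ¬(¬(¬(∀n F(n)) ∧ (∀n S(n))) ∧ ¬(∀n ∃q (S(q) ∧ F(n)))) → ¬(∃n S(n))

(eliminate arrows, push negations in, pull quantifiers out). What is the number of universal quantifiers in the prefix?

Eliminate → and ↔ using ¬ and ∨.
  ¬¬(¬(¬(∀n F(n)) ∧ (∀n S(n))) ∧ ¬(∀n ∃q (S(q) ∧ F(n)))) ∨ ¬(∃n S(n))
Move each ¬ inward, flipping quantifiers it crosses:
  ((∀n F(n)) ∨ (∃n ¬S(n))) ∧ (∃n ∀q (¬S(q) ∨ ¬F(n))) ∨ (∀n ¬S(n))
Give each quantifier a distinct variable: n↦x1, n↦r, n↦u.
  ((∀n F(n)) ∨ (∃x1 ¬S(x1))) ∧ (∃r ∀q (¬S(q) ∨ ¬F(r))) ∨ (∀u ¬S(u))
Pull the quantifiers to the front (each side's bound variable is not free in the other side):
  ∀n ∃x1 ∃r ∀q ∀u ((F(n) ∨ ¬S(x1)) ∧ (¬S(q) ∨ ¬F(r)) ∨ ¬S(u))
The prefix is ∀n ∃x1 ∃r ∀q ∀u: 3 universal, 2 existential.

3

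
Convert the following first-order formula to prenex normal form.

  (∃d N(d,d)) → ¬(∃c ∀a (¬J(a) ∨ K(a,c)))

First replace A → B with ¬A ∨ B.
  ¬(∃d N(d,d)) ∨ ¬(∃c ∀a (¬J(a) ∨ K(a,c)))
Drive negations inward (¬∀x A ≡ ∃x ¬A, ¬∃x A ≡ ∀x ¬A, De Morgan for ∧/∨):
  (∀d ¬N(d,d)) ∨ (∀c ∃a (J(a) ∧ ¬K(a,c)))
Extract every quantifier outward, since the variables are now distinct and don't occur free across branches:
  ∀d ∀c ∃a (¬N(d,d) ∨ J(a) ∧ ¬K(a,c))

∀d ∀c ∃a (¬N(d,d) ∨ J(a) ∧ ¬K(a,c))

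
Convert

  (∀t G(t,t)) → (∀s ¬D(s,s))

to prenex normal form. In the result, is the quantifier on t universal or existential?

existential

First replace A → B with ¬A ∨ B.
  ¬(∀t G(t,t)) ∨ (∀s ¬D(s,s))
Drive negations inward (¬∀x A ≡ ∃x ¬A, ¬∃x A ≡ ∀x ¬A, De Morgan for ∧/∨):
  (∃t ¬G(t,t)) ∨ (∀s ¬D(s,s))
All bound variables are already distinct, so no renaming is needed.
Extract every quantifier outward, since the variables are now distinct and don't occur free across branches:
  ∃t ∀s (¬G(t,t) ∨ ¬D(s,s))
The quantifier ∀t sits under an odd number of negations (counting the antecedent side of each →), so it flips to ∃t.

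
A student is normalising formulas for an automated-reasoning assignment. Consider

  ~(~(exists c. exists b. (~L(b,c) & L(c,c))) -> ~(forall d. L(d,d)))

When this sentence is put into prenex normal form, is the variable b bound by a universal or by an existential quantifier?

universal

First replace A → B with ¬A ∨ B.
  ~(~~(exists c. exists b. (~L(b,c) & L(c,c))) | ~(forall d. L(d,d)))
Move each ¬ inward, flipping quantifiers it crosses:
  (forall c. forall b. (L(b,c) | ~L(c,c))) & (forall d. L(d,d))
Extract every quantifier outward, since the variables are now distinct and don't occur free across branches:
  forall c. forall b. forall d. ((L(b,c) | ~L(c,c)) & L(d,d))
The quantifier exists b sits under an odd number of negations (counting the antecedent side of each →), so it flips to forall b.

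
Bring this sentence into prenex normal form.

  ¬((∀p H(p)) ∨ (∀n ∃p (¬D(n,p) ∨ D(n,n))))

∃p ∃n ∀s (¬H(p) ∧ D(n,s) ∧ ¬D(n,n))

Move each ¬ inward, flipping quantifiers it crosses:
  (∃p ¬H(p)) ∧ (∃n ∀p (D(n,p) ∧ ¬D(n,n)))
Give each quantifier a distinct variable: p↦s.
  (∃p ¬H(p)) ∧ (∃n ∀s (D(n,s) ∧ ¬D(n,n)))
Extract every quantifier outward, since the variables are now distinct and don't occur free across branches:
  ∃p ∃n ∀s (¬H(p) ∧ D(n,s) ∧ ¬D(n,n))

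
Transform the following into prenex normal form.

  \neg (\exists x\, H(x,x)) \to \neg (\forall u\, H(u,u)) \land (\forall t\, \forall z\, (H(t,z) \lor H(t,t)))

\exists x\, \exists u\, \forall t\, \forall z\, (H(x,x) \lor \neg H(u,u) \land (H(t,z) \lor H(t,t)))

Eliminate → and ↔ using ¬ and ∨.
  \neg \neg (\exists x\, H(x,x)) \lor \neg (\forall u\, H(u,u)) \land (\forall t\, \forall z\, (H(t,z) \lor H(t,t)))
Push ¬ through the quantifiers and connectives to reach negation normal form:
  (\exists x\, H(x,x)) \lor (\exists u\, \neg H(u,u)) \land (\forall t\, \forall z\, (H(t,z) \lor H(t,t)))
Finally move all quantifiers to the prefix:
  \exists x\, \exists u\, \forall t\, \forall z\, (H(x,x) \lor \neg H(u,u) \land (H(t,z) \lor H(t,t)))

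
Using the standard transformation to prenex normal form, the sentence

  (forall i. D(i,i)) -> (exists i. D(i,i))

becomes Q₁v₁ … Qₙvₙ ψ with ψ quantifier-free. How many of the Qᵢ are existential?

2

First replace A → B with ¬A ∨ B.
  ~(forall i. D(i,i)) | (exists i. D(i,i))
Drive negations inward (¬∀x A ≡ ∃x ¬A, ¬∃x A ≡ ∀x ¬A, De Morgan for ∧/∨):
  (exists i. ~D(i,i)) | (exists i. D(i,i))
Rename bound variables to avoid capture: i↦w1.
  (exists i. ~D(i,i)) | (exists w1. D(w1,w1))
Pull the quantifiers to the front (each side's bound variable is not free in the other side):
  exists i. exists w1. (~D(i,i) | D(w1,w1))
The prefix is exists i exists w1: 0 universal, 2 existential.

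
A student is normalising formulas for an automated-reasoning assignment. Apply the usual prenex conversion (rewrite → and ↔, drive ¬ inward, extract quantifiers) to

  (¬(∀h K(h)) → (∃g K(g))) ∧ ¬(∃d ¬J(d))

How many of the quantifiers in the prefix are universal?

2

Rewrite implications/biconditionals: A → B as ¬A ∨ B.
  (¬¬(∀h K(h)) ∨ (∃g K(g))) ∧ ¬(∃d ¬J(d))
Push ¬ through the quantifiers and connectives to reach negation normal form:
  ((∀h K(h)) ∨ (∃g K(g))) ∧ (∀d J(d))
All bound variables are already distinct, so no renaming is needed.
Pull the quantifiers to the front (each side's bound variable is not free in the other side):
  ∀h ∃g ∀d ((K(h) ∨ K(g)) ∧ J(d))
The prefix is ∀h ∃g ∀d: 2 universal, 1 existential.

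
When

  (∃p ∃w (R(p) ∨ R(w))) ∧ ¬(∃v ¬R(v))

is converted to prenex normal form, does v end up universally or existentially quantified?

universal

Move each ¬ inward, flipping quantifiers it crosses:
  (∃p ∃w (R(p) ∨ R(w))) ∧ (∀v R(v))
Finally move all quantifiers to the prefix:
  ∃p ∃w ∀v ((R(p) ∨ R(w)) ∧ R(v))
The quantifier ∃v sits under an odd number of negations, so it flips to ∀v.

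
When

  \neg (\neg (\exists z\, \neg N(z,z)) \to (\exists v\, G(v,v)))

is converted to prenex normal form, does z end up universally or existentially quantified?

universal

Rewrite implications/biconditionals: A → B as ¬A ∨ B.
  \neg (\neg \neg (\exists z\, \neg N(z,z)) \lor (\exists v\, G(v,v)))
Push ¬ through the quantifiers and connectives to reach negation normal form:
  (\forall z\, N(z,z)) \land (\forall v\, \neg G(v,v))
Extract every quantifier outward, since the variables are now distinct and don't occur free across branches:
  \forall z\, \forall v\, (N(z,z) \land \neg G(v,v))
The quantifier \exists z sits under an odd number of negations (counting the antecedent side of each →), so it flips to \forall z.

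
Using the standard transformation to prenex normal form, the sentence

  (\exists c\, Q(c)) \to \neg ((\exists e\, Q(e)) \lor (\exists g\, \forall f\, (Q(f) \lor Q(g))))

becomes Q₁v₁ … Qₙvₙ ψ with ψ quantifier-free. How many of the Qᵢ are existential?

1

Eliminate → and ↔ using ¬ and ∨.
  \neg (\exists c\, Q(c)) \lor \neg ((\exists e\, Q(e)) \lor (\exists g\, \forall f\, (Q(f) \lor Q(g))))
Move each ¬ inward, flipping quantifiers it crosses:
  (\forall c\, \neg Q(c)) \lor (\forall e\, \neg Q(e)) \land (\forall g\, \exists f\, (\neg Q(f) \land \neg Q(g)))
Finally move all quantifiers to the prefix:
  \forall c\, \forall e\, \forall g\, \exists f\, (\neg Q(c) \lor \neg Q(e) \land \neg Q(f) \land \neg Q(g))
The prefix is \forall c \forall e \forall g \exists f: 3 universal, 1 existential.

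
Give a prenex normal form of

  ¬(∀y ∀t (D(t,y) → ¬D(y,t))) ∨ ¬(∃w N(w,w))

∃y ∃t ∀w (D(t,y) ∧ D(y,t) ∨ ¬N(w,w))

Eliminate → and ↔ using ¬ and ∨.
  ¬(∀y ∀t (¬D(t,y) ∨ ¬D(y,t))) ∨ ¬(∃w N(w,w))
Push ¬ through the quantifiers and connectives to reach negation normal form:
  (∃y ∃t (D(t,y) ∧ D(y,t))) ∨ (∀w ¬N(w,w))
All bound variables are already distinct, so no renaming is needed.
Finally move all quantifiers to the prefix:
  ∃y ∃t ∀w (D(t,y) ∧ D(y,t) ∨ ¬N(w,w))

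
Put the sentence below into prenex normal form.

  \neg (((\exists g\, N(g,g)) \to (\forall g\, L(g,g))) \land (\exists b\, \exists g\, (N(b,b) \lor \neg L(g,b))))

\exists g\, \exists t\, \forall b\, \forall u1\, (N(g,g) \land \neg L(t,t) \lor \neg N(b,b) \land L(u1,b))

First replace A → B with ¬A ∨ B.
  \neg ((\neg (\exists g\, N(g,g)) \lor (\forall g\, L(g,g))) \land (\exists b\, \exists g\, (N(b,b) \lor \neg L(g,b))))
Move each ¬ inward, flipping quantifiers it crosses:
  (\exists g\, N(g,g)) \land (\exists g\, \neg L(g,g)) \lor (\forall b\, \forall g\, (\neg N(b,b) \land L(g,b)))
Standardize variables apart so no two quantifiers bind the same name: g↦t, g↦u1.
  (\exists g\, N(g,g)) \land (\exists t\, \neg L(t,t)) \lor (\forall b\, \forall u1\, (\neg N(b,b) \land L(u1,b)))
Extract every quantifier outward, since the variables are now distinct and don't occur free across branches:
  \exists g\, \exists t\, \forall b\, \forall u1\, (N(g,g) \land \neg L(t,t) \lor \neg N(b,b) \land L(u1,b))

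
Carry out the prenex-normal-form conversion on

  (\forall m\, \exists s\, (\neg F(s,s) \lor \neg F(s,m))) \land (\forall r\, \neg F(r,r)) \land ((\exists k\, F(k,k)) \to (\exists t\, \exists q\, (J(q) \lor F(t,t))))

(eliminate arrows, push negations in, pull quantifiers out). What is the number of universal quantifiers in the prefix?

3

Eliminate → and ↔ using ¬ and ∨.
  (\forall m\, \exists s\, (\neg F(s,s) \lor \neg F(s,m))) \land (\forall r\, \neg F(r,r)) \land (\neg (\exists k\, F(k,k)) \lor (\exists t\, \exists q\, (J(q) \lor F(t,t))))
Move each ¬ inward, flipping quantifiers it crosses:
  (\forall m\, \exists s\, (\neg F(s,s) \lor \neg F(s,m))) \land (\forall r\, \neg F(r,r)) \land ((\forall k\, \neg F(k,k)) \lor (\exists t\, \exists q\, (J(q) \lor F(t,t))))
All bound variables are already distinct, so no renaming is needed.
Pull the quantifiers to the front (each side's bound variable is not free in the other side):
  \forall m\, \exists s\, \forall r\, \forall k\, \exists t\, \exists q\, ((\neg F(s,s) \lor \neg F(s,m)) \land \neg F(r,r) \land (\neg F(k,k) \lor J(q) \lor F(t,t)))
The prefix is \forall m \exists s \forall r \forall k \exists t \exists q: 3 universal, 3 existential.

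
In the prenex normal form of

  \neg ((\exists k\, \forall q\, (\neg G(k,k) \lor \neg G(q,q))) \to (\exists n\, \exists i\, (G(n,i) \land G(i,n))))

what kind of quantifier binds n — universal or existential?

Eliminate → and ↔ using ¬ and ∨.
  \neg (\neg (\exists k\, \forall q\, (\neg G(k,k) \lor \neg G(q,q))) \lor (\exists n\, \exists i\, (G(n,i) \land G(i,n))))
Move each ¬ inward, flipping quantifiers it crosses:
  (\exists k\, \forall q\, (\neg G(k,k) \lor \neg G(q,q))) \land (\forall n\, \forall i\, (\neg G(n,i) \lor \neg G(i,n)))
All bound variables are already distinct, so no renaming is needed.
Pull the quantifiers to the front (each side's bound variable is not free in the other side):
  \exists k\, \forall q\, \forall n\, \forall i\, ((\neg G(k,k) \lor \neg G(q,q)) \land (\neg G(n,i) \lor \neg G(i,n)))
The quantifier \exists n sits under an odd number of negations (counting the antecedent side of each →), so it flips to \forall n.

universal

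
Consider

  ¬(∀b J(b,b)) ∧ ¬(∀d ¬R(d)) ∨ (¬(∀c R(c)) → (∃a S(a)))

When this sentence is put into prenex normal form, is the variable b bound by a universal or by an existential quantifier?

existential

First replace A → B with ¬A ∨ B.
  ¬(∀b J(b,b)) ∧ ¬(∀d ¬R(d)) ∨ ¬¬(∀c R(c)) ∨ (∃a S(a))
Push ¬ through the quantifiers and connectives to reach negation normal form:
  (∃b ¬J(b,b)) ∧ (∃d R(d)) ∨ (∀c R(c)) ∨ (∃a S(a))
Extract every quantifier outward, since the variables are now distinct and don't occur free across branches:
  ∃b ∃d ∀c ∃a (¬J(b,b) ∧ R(d) ∨ R(c) ∨ S(a))
The quantifier ∀b sits under an odd number of negations (counting the antecedent side of each →), so it flips to ∃b.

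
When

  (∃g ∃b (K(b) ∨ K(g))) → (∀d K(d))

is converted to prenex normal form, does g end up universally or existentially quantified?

universal

Rewrite implications/biconditionals: A → B as ¬A ∨ B.
  ¬(∃g ∃b (K(b) ∨ K(g))) ∨ (∀d K(d))
Push ¬ through the quantifiers and connectives to reach negation normal form:
  (∀g ∀b (¬K(b) ∧ ¬K(g))) ∨ (∀d K(d))
All bound variables are already distinct, so no renaming is needed.
Pull the quantifiers to the front (each side's bound variable is not free in the other side):
  ∀g ∀b ∀d (¬K(b) ∧ ¬K(g) ∨ K(d))
The quantifier ∃g sits under an odd number of negations (counting the antecedent side of each →), so it flips to ∀g.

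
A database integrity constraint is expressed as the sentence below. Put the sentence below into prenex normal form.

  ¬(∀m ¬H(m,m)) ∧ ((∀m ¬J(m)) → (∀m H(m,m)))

∃m ∃q ∀x1 (H(m,m) ∧ (J(q) ∨ H(x1,x1)))

Eliminate → and ↔ using ¬ and ∨.
  ¬(∀m ¬H(m,m)) ∧ (¬(∀m ¬J(m)) ∨ (∀m H(m,m)))
Move each ¬ inward, flipping quantifiers it crosses:
  (∃m H(m,m)) ∧ ((∃m J(m)) ∨ (∀m H(m,m)))
Standardize variables apart so no two quantifiers bind the same name: m↦q, m↦x1.
  (∃m H(m,m)) ∧ ((∃q J(q)) ∨ (∀x1 H(x1,x1)))
Pull the quantifiers to the front (each side's bound variable is not free in the other side):
  ∃m ∃q ∀x1 (H(m,m) ∧ (J(q) ∨ H(x1,x1)))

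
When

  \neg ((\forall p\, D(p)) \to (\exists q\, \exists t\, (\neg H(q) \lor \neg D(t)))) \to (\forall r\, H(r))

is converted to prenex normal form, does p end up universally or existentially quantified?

existential

First replace A → B with ¬A ∨ B.
  \neg \neg (\neg (\forall p\, D(p)) \lor (\exists q\, \exists t\, (\neg H(q) \lor \neg D(t)))) \lor (\forall r\, H(r))
Push ¬ through the quantifiers and connectives to reach negation normal form:
  (\exists p\, \neg D(p)) \lor (\exists q\, \exists t\, (\neg H(q) \lor \neg D(t))) \lor (\forall r\, H(r))
All bound variables are already distinct, so no renaming is needed.
Extract every quantifier outward, since the variables are now distinct and don't occur free across branches:
  \exists p\, \exists q\, \exists t\, \forall r\, (\neg D(p) \lor \neg H(q) \lor \neg D(t) \lor H(r))
The quantifier \forall p sits under an odd number of negations (counting the antecedent side of each →), so it flips to \exists p.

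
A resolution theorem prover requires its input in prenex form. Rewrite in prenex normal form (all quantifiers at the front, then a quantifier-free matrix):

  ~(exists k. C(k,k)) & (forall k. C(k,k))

forall k. forall p. (~C(k,k) & C(p,p))

Push ¬ through the quantifiers and connectives to reach negation normal form:
  (forall k. ~C(k,k)) & (forall k. C(k,k))
Give each quantifier a distinct variable: k↦p.
  (forall k. ~C(k,k)) & (forall p. C(p,p))
Extract every quantifier outward, since the variables are now distinct and don't occur free across branches:
  forall k. forall p. (~C(k,k) & C(p,p))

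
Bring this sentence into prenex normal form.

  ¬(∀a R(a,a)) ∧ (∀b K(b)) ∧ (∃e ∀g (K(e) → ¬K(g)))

∃a ∀b ∃e ∀g (¬R(a,a) ∧ K(b) ∧ (¬K(e) ∨ ¬K(g)))

First replace A → B with ¬A ∨ B.
  ¬(∀a R(a,a)) ∧ (∀b K(b)) ∧ (∃e ∀g (¬K(e) ∨ ¬K(g)))
Push ¬ through the quantifiers and connectives to reach negation normal form:
  (∃a ¬R(a,a)) ∧ (∀b K(b)) ∧ (∃e ∀g (¬K(e) ∨ ¬K(g)))
All bound variables are already distinct, so no renaming is needed.
Finally move all quantifiers to the prefix:
  ∃a ∀b ∃e ∀g (¬R(a,a) ∧ K(b) ∧ (¬K(e) ∨ ¬K(g)))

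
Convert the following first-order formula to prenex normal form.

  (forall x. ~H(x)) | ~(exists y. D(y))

Push ¬ through the quantifiers and connectives to reach negation normal form:
  (forall x. ~H(x)) | (forall y. ~D(y))
All bound variables are already distinct, so no renaming is needed.
Pull the quantifiers to the front (each side's bound variable is not free in the other side):
  forall x. forall y. (~H(x) | ~D(y))

forall x. forall y. (~H(x) | ~D(y))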